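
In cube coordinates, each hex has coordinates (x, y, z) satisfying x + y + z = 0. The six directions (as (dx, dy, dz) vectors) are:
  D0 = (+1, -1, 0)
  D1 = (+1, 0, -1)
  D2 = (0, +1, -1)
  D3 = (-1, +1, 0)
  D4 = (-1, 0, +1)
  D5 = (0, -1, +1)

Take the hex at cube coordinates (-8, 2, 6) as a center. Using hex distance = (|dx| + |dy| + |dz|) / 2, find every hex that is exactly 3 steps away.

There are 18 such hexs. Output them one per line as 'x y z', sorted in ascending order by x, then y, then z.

Answer: -11 2 9
-11 3 8
-11 4 7
-11 5 6
-10 1 9
-10 5 5
-9 0 9
-9 5 4
-8 -1 9
-8 5 3
-7 -1 8
-7 4 3
-6 -1 7
-6 3 3
-5 -1 6
-5 0 5
-5 1 4
-5 2 3

Derivation:
Walk ring at distance 3 from (-8, 2, 6):
Start at center + D4*3 = (-11, 2, 9)
  hex 0: (-11, 2, 9)
  hex 1: (-10, 1, 9)
  hex 2: (-9, 0, 9)
  hex 3: (-8, -1, 9)
  hex 4: (-7, -1, 8)
  hex 5: (-6, -1, 7)
  hex 6: (-5, -1, 6)
  hex 7: (-5, 0, 5)
  hex 8: (-5, 1, 4)
  hex 9: (-5, 2, 3)
  hex 10: (-6, 3, 3)
  hex 11: (-7, 4, 3)
  hex 12: (-8, 5, 3)
  hex 13: (-9, 5, 4)
  hex 14: (-10, 5, 5)
  hex 15: (-11, 5, 6)
  hex 16: (-11, 4, 7)
  hex 17: (-11, 3, 8)
Sorted: 18 hexes.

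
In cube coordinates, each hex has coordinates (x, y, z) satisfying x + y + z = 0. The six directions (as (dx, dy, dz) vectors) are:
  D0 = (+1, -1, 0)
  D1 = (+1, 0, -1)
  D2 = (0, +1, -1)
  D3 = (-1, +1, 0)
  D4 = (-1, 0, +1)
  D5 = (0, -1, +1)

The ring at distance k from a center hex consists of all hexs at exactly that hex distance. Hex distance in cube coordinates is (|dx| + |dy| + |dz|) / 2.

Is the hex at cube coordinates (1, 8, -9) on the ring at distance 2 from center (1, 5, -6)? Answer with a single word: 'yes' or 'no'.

Answer: no

Derivation:
|px - cx| = |1 - 1| = 0
|py - cy| = |8 - 5| = 3
|pz - cz| = |-9 - (-6)| = 3
distance = (0+3+3)/2 = 6/2 = 3
radius = 2; distance != radius -> no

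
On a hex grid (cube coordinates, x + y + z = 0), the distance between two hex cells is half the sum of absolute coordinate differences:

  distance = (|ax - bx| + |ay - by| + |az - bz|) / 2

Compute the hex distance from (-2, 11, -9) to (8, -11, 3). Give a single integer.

|ax - bx| = |-2 - 8| = 10
|ay - by| = |11 - (-11)| = 22
|az - bz| = |-9 - 3| = 12
distance = (10 + 22 + 12) / 2 = 44 / 2 = 22

Answer: 22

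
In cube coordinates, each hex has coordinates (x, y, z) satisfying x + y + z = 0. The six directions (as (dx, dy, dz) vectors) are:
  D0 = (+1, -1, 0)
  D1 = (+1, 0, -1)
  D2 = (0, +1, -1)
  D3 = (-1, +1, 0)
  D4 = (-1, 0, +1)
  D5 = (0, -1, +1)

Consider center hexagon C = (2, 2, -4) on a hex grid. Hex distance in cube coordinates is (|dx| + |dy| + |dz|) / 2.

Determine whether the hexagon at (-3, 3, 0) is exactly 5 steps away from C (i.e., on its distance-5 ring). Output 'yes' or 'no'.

Answer: yes

Derivation:
|px - cx| = |-3 - 2| = 5
|py - cy| = |3 - 2| = 1
|pz - cz| = |0 - (-4)| = 4
distance = (5+1+4)/2 = 10/2 = 5
radius = 5; distance == radius -> yes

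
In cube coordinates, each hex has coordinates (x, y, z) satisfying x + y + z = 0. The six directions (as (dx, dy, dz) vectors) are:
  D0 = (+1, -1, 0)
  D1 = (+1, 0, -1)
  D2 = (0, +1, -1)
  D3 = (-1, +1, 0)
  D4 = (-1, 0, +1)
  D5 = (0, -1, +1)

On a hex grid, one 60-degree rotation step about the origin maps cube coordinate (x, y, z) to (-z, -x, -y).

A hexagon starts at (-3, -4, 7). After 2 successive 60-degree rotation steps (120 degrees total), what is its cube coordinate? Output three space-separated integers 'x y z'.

Start: (-3, -4, 7)
Step 1: (-3, -4, 7) -> (-(7), -(-3), -(-4)) = (-7, 3, 4)
Step 2: (-7, 3, 4) -> (-(4), -(-7), -(3)) = (-4, 7, -3)

Answer: -4 7 -3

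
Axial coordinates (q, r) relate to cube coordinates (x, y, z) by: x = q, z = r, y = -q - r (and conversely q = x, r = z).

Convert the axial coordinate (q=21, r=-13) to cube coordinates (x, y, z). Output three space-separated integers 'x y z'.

Answer: 21 -8 -13

Derivation:
x = q = 21
z = r = -13
y = -x - z = -(21) - (-13) = -8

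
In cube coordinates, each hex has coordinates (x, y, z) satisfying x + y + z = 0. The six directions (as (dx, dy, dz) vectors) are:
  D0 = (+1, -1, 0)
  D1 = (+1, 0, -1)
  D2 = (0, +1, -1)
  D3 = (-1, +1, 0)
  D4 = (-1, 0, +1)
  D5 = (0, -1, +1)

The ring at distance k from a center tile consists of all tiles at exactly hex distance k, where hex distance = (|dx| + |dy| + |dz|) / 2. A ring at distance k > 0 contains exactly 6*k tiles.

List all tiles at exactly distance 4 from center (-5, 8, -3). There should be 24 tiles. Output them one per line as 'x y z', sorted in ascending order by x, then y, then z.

Answer: -9 8 1
-9 9 0
-9 10 -1
-9 11 -2
-9 12 -3
-8 7 1
-8 12 -4
-7 6 1
-7 12 -5
-6 5 1
-6 12 -6
-5 4 1
-5 12 -7
-4 4 0
-4 11 -7
-3 4 -1
-3 10 -7
-2 4 -2
-2 9 -7
-1 4 -3
-1 5 -4
-1 6 -5
-1 7 -6
-1 8 -7

Derivation:
Walk ring at distance 4 from (-5, 8, -3):
Start at center + D4*4 = (-9, 8, 1)
  hex 0: (-9, 8, 1)
  hex 1: (-8, 7, 1)
  hex 2: (-7, 6, 1)
  hex 3: (-6, 5, 1)
  hex 4: (-5, 4, 1)
  hex 5: (-4, 4, 0)
  hex 6: (-3, 4, -1)
  hex 7: (-2, 4, -2)
  hex 8: (-1, 4, -3)
  hex 9: (-1, 5, -4)
  hex 10: (-1, 6, -5)
  hex 11: (-1, 7, -6)
  hex 12: (-1, 8, -7)
  hex 13: (-2, 9, -7)
  hex 14: (-3, 10, -7)
  hex 15: (-4, 11, -7)
  hex 16: (-5, 12, -7)
  hex 17: (-6, 12, -6)
  hex 18: (-7, 12, -5)
  hex 19: (-8, 12, -4)
  hex 20: (-9, 12, -3)
  hex 21: (-9, 11, -2)
  hex 22: (-9, 10, -1)
  hex 23: (-9, 9, 0)
Sorted: 24 hexes.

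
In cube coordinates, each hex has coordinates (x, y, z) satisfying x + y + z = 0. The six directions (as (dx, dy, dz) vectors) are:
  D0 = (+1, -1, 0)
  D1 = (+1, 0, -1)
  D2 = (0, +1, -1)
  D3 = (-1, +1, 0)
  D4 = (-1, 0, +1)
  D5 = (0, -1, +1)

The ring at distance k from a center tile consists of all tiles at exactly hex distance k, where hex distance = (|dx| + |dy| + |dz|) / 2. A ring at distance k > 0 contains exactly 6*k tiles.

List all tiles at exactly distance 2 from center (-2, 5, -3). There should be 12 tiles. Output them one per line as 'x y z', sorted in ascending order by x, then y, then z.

Walk ring at distance 2 from (-2, 5, -3):
Start at center + D4*2 = (-4, 5, -1)
  hex 0: (-4, 5, -1)
  hex 1: (-3, 4, -1)
  hex 2: (-2, 3, -1)
  hex 3: (-1, 3, -2)
  hex 4: (0, 3, -3)
  hex 5: (0, 4, -4)
  hex 6: (0, 5, -5)
  hex 7: (-1, 6, -5)
  hex 8: (-2, 7, -5)
  hex 9: (-3, 7, -4)
  hex 10: (-4, 7, -3)
  hex 11: (-4, 6, -2)
Sorted: 12 hexes.

Answer: -4 5 -1
-4 6 -2
-4 7 -3
-3 4 -1
-3 7 -4
-2 3 -1
-2 7 -5
-1 3 -2
-1 6 -5
0 3 -3
0 4 -4
0 5 -5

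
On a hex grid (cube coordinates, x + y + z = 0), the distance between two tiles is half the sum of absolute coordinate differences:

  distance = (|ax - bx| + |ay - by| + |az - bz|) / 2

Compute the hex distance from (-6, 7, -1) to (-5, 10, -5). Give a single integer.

Answer: 4

Derivation:
|ax - bx| = |-6 - (-5)| = 1
|ay - by| = |7 - 10| = 3
|az - bz| = |-1 - (-5)| = 4
distance = (1 + 3 + 4) / 2 = 8 / 2 = 4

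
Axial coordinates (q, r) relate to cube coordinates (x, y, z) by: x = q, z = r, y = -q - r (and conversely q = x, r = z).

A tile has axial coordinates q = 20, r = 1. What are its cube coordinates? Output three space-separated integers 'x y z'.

x = q = 20
z = r = 1
y = -x - z = -(20) - (1) = -21

Answer: 20 -21 1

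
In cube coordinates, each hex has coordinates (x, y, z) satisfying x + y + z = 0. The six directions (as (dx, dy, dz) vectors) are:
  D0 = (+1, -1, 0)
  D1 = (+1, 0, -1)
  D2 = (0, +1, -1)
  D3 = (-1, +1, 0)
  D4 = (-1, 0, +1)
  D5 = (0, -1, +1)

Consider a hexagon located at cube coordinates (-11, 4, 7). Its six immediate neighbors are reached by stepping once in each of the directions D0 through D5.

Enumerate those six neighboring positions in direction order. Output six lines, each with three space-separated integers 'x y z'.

Center: (-11, 4, 7). Add each direction:
  D0: (-11, 4, 7) + (1, -1, 0) = (-10, 3, 7)
  D1: (-11, 4, 7) + (1, 0, -1) = (-10, 4, 6)
  D2: (-11, 4, 7) + (0, 1, -1) = (-11, 5, 6)
  D3: (-11, 4, 7) + (-1, 1, 0) = (-12, 5, 7)
  D4: (-11, 4, 7) + (-1, 0, 1) = (-12, 4, 8)
  D5: (-11, 4, 7) + (0, -1, 1) = (-11, 3, 8)

Answer: -10 3 7
-10 4 6
-11 5 6
-12 5 7
-12 4 8
-11 3 8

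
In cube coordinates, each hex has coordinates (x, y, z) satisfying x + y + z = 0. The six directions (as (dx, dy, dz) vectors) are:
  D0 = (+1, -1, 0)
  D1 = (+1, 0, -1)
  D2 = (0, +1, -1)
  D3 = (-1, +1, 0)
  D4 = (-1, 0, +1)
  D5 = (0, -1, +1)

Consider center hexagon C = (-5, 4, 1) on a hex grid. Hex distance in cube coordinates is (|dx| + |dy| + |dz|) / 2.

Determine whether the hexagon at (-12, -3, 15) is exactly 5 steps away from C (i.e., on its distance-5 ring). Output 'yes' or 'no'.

|px - cx| = |-12 - (-5)| = 7
|py - cy| = |-3 - 4| = 7
|pz - cz| = |15 - 1| = 14
distance = (7+7+14)/2 = 28/2 = 14
radius = 5; distance != radius -> no

Answer: no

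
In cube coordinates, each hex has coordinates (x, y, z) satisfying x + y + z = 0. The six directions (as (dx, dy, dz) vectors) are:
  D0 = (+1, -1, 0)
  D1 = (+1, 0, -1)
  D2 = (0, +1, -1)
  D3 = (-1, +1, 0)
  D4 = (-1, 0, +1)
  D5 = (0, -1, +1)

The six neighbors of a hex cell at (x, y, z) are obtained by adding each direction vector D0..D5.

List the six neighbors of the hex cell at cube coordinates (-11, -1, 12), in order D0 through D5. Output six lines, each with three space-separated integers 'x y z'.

Answer: -10 -2 12
-10 -1 11
-11 0 11
-12 0 12
-12 -1 13
-11 -2 13

Derivation:
Center: (-11, -1, 12). Add each direction:
  D0: (-11, -1, 12) + (1, -1, 0) = (-10, -2, 12)
  D1: (-11, -1, 12) + (1, 0, -1) = (-10, -1, 11)
  D2: (-11, -1, 12) + (0, 1, -1) = (-11, 0, 11)
  D3: (-11, -1, 12) + (-1, 1, 0) = (-12, 0, 12)
  D4: (-11, -1, 12) + (-1, 0, 1) = (-12, -1, 13)
  D5: (-11, -1, 12) + (0, -1, 1) = (-11, -2, 13)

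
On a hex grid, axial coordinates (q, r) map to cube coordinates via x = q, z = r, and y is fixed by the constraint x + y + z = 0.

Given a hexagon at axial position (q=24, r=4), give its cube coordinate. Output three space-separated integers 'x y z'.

Answer: 24 -28 4

Derivation:
x = q = 24
z = r = 4
y = -x - z = -(24) - (4) = -28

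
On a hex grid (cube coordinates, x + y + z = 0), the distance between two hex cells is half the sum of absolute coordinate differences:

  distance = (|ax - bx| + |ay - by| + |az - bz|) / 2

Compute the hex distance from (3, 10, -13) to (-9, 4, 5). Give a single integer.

|ax - bx| = |3 - (-9)| = 12
|ay - by| = |10 - 4| = 6
|az - bz| = |-13 - 5| = 18
distance = (12 + 6 + 18) / 2 = 36 / 2 = 18

Answer: 18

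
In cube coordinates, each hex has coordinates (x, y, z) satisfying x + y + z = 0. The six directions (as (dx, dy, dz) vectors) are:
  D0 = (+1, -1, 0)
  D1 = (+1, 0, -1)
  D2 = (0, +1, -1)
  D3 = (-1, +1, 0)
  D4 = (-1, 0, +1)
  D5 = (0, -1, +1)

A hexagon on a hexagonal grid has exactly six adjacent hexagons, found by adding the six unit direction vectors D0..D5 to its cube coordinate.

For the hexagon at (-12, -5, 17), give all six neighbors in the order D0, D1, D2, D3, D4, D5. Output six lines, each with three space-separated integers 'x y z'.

Answer: -11 -6 17
-11 -5 16
-12 -4 16
-13 -4 17
-13 -5 18
-12 -6 18

Derivation:
Center: (-12, -5, 17). Add each direction:
  D0: (-12, -5, 17) + (1, -1, 0) = (-11, -6, 17)
  D1: (-12, -5, 17) + (1, 0, -1) = (-11, -5, 16)
  D2: (-12, -5, 17) + (0, 1, -1) = (-12, -4, 16)
  D3: (-12, -5, 17) + (-1, 1, 0) = (-13, -4, 17)
  D4: (-12, -5, 17) + (-1, 0, 1) = (-13, -5, 18)
  D5: (-12, -5, 17) + (0, -1, 1) = (-12, -6, 18)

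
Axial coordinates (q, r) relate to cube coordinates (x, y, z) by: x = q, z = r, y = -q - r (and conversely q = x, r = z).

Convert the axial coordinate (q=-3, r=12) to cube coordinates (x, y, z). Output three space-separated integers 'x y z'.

x = q = -3
z = r = 12
y = -x - z = -(-3) - (12) = -9

Answer: -3 -9 12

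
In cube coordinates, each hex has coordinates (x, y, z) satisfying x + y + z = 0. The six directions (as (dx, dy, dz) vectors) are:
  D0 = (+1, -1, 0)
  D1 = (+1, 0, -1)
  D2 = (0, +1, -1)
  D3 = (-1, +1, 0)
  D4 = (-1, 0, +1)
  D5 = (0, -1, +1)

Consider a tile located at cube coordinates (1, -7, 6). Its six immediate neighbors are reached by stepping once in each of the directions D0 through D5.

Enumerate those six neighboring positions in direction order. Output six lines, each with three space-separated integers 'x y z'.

Center: (1, -7, 6). Add each direction:
  D0: (1, -7, 6) + (1, -1, 0) = (2, -8, 6)
  D1: (1, -7, 6) + (1, 0, -1) = (2, -7, 5)
  D2: (1, -7, 6) + (0, 1, -1) = (1, -6, 5)
  D3: (1, -7, 6) + (-1, 1, 0) = (0, -6, 6)
  D4: (1, -7, 6) + (-1, 0, 1) = (0, -7, 7)
  D5: (1, -7, 6) + (0, -1, 1) = (1, -8, 7)

Answer: 2 -8 6
2 -7 5
1 -6 5
0 -6 6
0 -7 7
1 -8 7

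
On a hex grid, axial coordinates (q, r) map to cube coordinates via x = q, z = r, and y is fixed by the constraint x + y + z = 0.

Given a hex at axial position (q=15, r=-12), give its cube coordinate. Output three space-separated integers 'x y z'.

x = q = 15
z = r = -12
y = -x - z = -(15) - (-12) = -3

Answer: 15 -3 -12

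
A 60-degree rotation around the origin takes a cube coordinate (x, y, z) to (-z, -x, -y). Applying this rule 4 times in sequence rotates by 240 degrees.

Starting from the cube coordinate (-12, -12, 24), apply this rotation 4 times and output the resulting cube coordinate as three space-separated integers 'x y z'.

Answer: 24 -12 -12

Derivation:
Start: (-12, -12, 24)
Step 1: (-12, -12, 24) -> (-(24), -(-12), -(-12)) = (-24, 12, 12)
Step 2: (-24, 12, 12) -> (-(12), -(-24), -(12)) = (-12, 24, -12)
Step 3: (-12, 24, -12) -> (-(-12), -(-12), -(24)) = (12, 12, -24)
Step 4: (12, 12, -24) -> (-(-24), -(12), -(12)) = (24, -12, -12)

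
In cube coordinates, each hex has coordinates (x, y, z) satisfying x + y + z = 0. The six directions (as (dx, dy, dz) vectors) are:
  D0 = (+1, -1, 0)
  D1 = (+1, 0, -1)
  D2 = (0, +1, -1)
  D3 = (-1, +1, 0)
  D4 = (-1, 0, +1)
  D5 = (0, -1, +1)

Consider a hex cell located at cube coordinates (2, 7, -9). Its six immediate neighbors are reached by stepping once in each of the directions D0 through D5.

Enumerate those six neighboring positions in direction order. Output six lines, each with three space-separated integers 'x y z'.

Center: (2, 7, -9). Add each direction:
  D0: (2, 7, -9) + (1, -1, 0) = (3, 6, -9)
  D1: (2, 7, -9) + (1, 0, -1) = (3, 7, -10)
  D2: (2, 7, -9) + (0, 1, -1) = (2, 8, -10)
  D3: (2, 7, -9) + (-1, 1, 0) = (1, 8, -9)
  D4: (2, 7, -9) + (-1, 0, 1) = (1, 7, -8)
  D5: (2, 7, -9) + (0, -1, 1) = (2, 6, -8)

Answer: 3 6 -9
3 7 -10
2 8 -10
1 8 -9
1 7 -8
2 6 -8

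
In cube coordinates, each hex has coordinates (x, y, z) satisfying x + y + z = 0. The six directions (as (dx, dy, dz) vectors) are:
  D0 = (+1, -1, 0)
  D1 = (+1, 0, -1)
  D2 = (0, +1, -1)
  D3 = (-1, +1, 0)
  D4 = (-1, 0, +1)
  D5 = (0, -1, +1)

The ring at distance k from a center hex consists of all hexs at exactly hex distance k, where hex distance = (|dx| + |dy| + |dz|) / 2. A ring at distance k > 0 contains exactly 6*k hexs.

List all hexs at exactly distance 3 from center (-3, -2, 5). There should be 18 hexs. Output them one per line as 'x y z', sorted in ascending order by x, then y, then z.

Answer: -6 -2 8
-6 -1 7
-6 0 6
-6 1 5
-5 -3 8
-5 1 4
-4 -4 8
-4 1 3
-3 -5 8
-3 1 2
-2 -5 7
-2 0 2
-1 -5 6
-1 -1 2
0 -5 5
0 -4 4
0 -3 3
0 -2 2

Derivation:
Walk ring at distance 3 from (-3, -2, 5):
Start at center + D4*3 = (-6, -2, 8)
  hex 0: (-6, -2, 8)
  hex 1: (-5, -3, 8)
  hex 2: (-4, -4, 8)
  hex 3: (-3, -5, 8)
  hex 4: (-2, -5, 7)
  hex 5: (-1, -5, 6)
  hex 6: (0, -5, 5)
  hex 7: (0, -4, 4)
  hex 8: (0, -3, 3)
  hex 9: (0, -2, 2)
  hex 10: (-1, -1, 2)
  hex 11: (-2, 0, 2)
  hex 12: (-3, 1, 2)
  hex 13: (-4, 1, 3)
  hex 14: (-5, 1, 4)
  hex 15: (-6, 1, 5)
  hex 16: (-6, 0, 6)
  hex 17: (-6, -1, 7)
Sorted: 18 hexes.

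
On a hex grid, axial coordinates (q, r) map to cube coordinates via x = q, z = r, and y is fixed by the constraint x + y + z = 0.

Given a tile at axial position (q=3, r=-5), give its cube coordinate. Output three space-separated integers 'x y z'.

Answer: 3 2 -5

Derivation:
x = q = 3
z = r = -5
y = -x - z = -(3) - (-5) = 2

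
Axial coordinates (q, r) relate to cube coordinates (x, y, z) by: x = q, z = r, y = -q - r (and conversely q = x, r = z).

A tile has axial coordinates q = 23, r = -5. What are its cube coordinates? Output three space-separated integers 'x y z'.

Answer: 23 -18 -5

Derivation:
x = q = 23
z = r = -5
y = -x - z = -(23) - (-5) = -18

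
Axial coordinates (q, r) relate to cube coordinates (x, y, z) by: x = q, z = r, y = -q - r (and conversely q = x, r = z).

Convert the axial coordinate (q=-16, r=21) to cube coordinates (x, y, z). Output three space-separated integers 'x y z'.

Answer: -16 -5 21

Derivation:
x = q = -16
z = r = 21
y = -x - z = -(-16) - (21) = -5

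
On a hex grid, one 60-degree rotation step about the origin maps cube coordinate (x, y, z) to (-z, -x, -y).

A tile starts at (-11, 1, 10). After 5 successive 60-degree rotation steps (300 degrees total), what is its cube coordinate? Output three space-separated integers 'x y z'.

Start: (-11, 1, 10)
Step 1: (-11, 1, 10) -> (-(10), -(-11), -(1)) = (-10, 11, -1)
Step 2: (-10, 11, -1) -> (-(-1), -(-10), -(11)) = (1, 10, -11)
Step 3: (1, 10, -11) -> (-(-11), -(1), -(10)) = (11, -1, -10)
Step 4: (11, -1, -10) -> (-(-10), -(11), -(-1)) = (10, -11, 1)
Step 5: (10, -11, 1) -> (-(1), -(10), -(-11)) = (-1, -10, 11)

Answer: -1 -10 11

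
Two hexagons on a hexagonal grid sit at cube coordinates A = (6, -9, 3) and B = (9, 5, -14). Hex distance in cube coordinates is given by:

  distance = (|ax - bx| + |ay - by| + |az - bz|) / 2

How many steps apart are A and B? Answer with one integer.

|ax - bx| = |6 - 9| = 3
|ay - by| = |-9 - 5| = 14
|az - bz| = |3 - (-14)| = 17
distance = (3 + 14 + 17) / 2 = 34 / 2 = 17

Answer: 17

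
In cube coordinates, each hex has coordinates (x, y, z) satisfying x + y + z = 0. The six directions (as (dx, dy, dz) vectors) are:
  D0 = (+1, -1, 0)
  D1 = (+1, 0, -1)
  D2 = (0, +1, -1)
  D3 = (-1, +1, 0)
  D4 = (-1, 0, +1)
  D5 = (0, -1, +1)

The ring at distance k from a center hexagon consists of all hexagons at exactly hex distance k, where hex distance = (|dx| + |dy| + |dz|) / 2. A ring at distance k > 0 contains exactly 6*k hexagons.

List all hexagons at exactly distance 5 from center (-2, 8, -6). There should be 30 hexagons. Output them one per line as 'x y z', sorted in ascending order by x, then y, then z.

Answer: -7 8 -1
-7 9 -2
-7 10 -3
-7 11 -4
-7 12 -5
-7 13 -6
-6 7 -1
-6 13 -7
-5 6 -1
-5 13 -8
-4 5 -1
-4 13 -9
-3 4 -1
-3 13 -10
-2 3 -1
-2 13 -11
-1 3 -2
-1 12 -11
0 3 -3
0 11 -11
1 3 -4
1 10 -11
2 3 -5
2 9 -11
3 3 -6
3 4 -7
3 5 -8
3 6 -9
3 7 -10
3 8 -11

Derivation:
Walk ring at distance 5 from (-2, 8, -6):
Start at center + D4*5 = (-7, 8, -1)
  hex 0: (-7, 8, -1)
  hex 1: (-6, 7, -1)
  hex 2: (-5, 6, -1)
  hex 3: (-4, 5, -1)
  hex 4: (-3, 4, -1)
  hex 5: (-2, 3, -1)
  hex 6: (-1, 3, -2)
  hex 7: (0, 3, -3)
  hex 8: (1, 3, -4)
  hex 9: (2, 3, -5)
  hex 10: (3, 3, -6)
  hex 11: (3, 4, -7)
  hex 12: (3, 5, -8)
  hex 13: (3, 6, -9)
  hex 14: (3, 7, -10)
  hex 15: (3, 8, -11)
  hex 16: (2, 9, -11)
  hex 17: (1, 10, -11)
  hex 18: (0, 11, -11)
  hex 19: (-1, 12, -11)
  hex 20: (-2, 13, -11)
  hex 21: (-3, 13, -10)
  hex 22: (-4, 13, -9)
  hex 23: (-5, 13, -8)
  hex 24: (-6, 13, -7)
  hex 25: (-7, 13, -6)
  hex 26: (-7, 12, -5)
  hex 27: (-7, 11, -4)
  hex 28: (-7, 10, -3)
  hex 29: (-7, 9, -2)
Sorted: 30 hexes.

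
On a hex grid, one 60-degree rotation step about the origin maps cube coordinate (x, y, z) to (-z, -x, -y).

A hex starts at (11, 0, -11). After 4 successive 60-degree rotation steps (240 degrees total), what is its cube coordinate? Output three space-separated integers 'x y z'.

Start: (11, 0, -11)
Step 1: (11, 0, -11) -> (-(-11), -(11), -(0)) = (11, -11, 0)
Step 2: (11, -11, 0) -> (-(0), -(11), -(-11)) = (0, -11, 11)
Step 3: (0, -11, 11) -> (-(11), -(0), -(-11)) = (-11, 0, 11)
Step 4: (-11, 0, 11) -> (-(11), -(-11), -(0)) = (-11, 11, 0)

Answer: -11 11 0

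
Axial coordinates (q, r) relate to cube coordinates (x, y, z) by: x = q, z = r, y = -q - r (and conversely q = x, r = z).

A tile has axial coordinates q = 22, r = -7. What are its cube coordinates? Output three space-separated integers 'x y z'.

x = q = 22
z = r = -7
y = -x - z = -(22) - (-7) = -15

Answer: 22 -15 -7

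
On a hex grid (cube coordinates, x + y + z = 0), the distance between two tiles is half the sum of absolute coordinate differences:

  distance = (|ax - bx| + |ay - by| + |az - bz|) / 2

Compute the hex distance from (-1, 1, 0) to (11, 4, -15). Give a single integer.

|ax - bx| = |-1 - 11| = 12
|ay - by| = |1 - 4| = 3
|az - bz| = |0 - (-15)| = 15
distance = (12 + 3 + 15) / 2 = 30 / 2 = 15

Answer: 15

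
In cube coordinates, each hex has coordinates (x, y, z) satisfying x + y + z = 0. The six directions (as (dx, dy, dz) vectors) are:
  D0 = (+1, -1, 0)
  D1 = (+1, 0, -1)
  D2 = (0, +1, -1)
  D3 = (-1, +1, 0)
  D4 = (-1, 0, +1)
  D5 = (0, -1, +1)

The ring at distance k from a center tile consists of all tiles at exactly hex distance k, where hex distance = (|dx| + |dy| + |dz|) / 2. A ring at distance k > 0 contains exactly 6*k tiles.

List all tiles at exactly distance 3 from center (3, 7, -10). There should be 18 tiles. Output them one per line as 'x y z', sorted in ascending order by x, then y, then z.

Walk ring at distance 3 from (3, 7, -10):
Start at center + D4*3 = (0, 7, -7)
  hex 0: (0, 7, -7)
  hex 1: (1, 6, -7)
  hex 2: (2, 5, -7)
  hex 3: (3, 4, -7)
  hex 4: (4, 4, -8)
  hex 5: (5, 4, -9)
  hex 6: (6, 4, -10)
  hex 7: (6, 5, -11)
  hex 8: (6, 6, -12)
  hex 9: (6, 7, -13)
  hex 10: (5, 8, -13)
  hex 11: (4, 9, -13)
  hex 12: (3, 10, -13)
  hex 13: (2, 10, -12)
  hex 14: (1, 10, -11)
  hex 15: (0, 10, -10)
  hex 16: (0, 9, -9)
  hex 17: (0, 8, -8)
Sorted: 18 hexes.

Answer: 0 7 -7
0 8 -8
0 9 -9
0 10 -10
1 6 -7
1 10 -11
2 5 -7
2 10 -12
3 4 -7
3 10 -13
4 4 -8
4 9 -13
5 4 -9
5 8 -13
6 4 -10
6 5 -11
6 6 -12
6 7 -13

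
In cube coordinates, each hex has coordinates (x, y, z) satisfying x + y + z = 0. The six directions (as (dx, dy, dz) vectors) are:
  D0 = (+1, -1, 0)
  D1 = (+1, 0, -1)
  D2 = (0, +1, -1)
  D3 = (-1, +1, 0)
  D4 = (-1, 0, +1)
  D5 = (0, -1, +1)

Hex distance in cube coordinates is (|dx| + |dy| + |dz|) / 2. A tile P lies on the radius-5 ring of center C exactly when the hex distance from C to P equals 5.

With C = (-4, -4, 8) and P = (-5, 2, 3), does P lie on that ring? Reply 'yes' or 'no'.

Answer: no

Derivation:
|px - cx| = |-5 - (-4)| = 1
|py - cy| = |2 - (-4)| = 6
|pz - cz| = |3 - 8| = 5
distance = (1+6+5)/2 = 12/2 = 6
radius = 5; distance != radius -> no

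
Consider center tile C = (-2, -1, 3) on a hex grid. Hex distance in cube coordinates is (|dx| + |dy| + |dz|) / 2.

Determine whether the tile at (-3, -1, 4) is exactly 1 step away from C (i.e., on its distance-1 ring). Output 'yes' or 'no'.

Answer: yes

Derivation:
|px - cx| = |-3 - (-2)| = 1
|py - cy| = |-1 - (-1)| = 0
|pz - cz| = |4 - 3| = 1
distance = (1+0+1)/2 = 2/2 = 1
radius = 1; distance == radius -> yes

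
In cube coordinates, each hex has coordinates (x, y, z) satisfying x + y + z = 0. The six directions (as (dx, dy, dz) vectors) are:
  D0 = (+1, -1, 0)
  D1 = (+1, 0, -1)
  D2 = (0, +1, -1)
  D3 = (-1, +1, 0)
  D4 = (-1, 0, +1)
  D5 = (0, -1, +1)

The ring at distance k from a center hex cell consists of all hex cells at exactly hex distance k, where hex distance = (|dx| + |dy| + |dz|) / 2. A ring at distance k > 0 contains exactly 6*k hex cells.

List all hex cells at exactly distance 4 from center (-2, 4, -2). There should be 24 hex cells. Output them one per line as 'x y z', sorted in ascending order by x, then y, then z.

Answer: -6 4 2
-6 5 1
-6 6 0
-6 7 -1
-6 8 -2
-5 3 2
-5 8 -3
-4 2 2
-4 8 -4
-3 1 2
-3 8 -5
-2 0 2
-2 8 -6
-1 0 1
-1 7 -6
0 0 0
0 6 -6
1 0 -1
1 5 -6
2 0 -2
2 1 -3
2 2 -4
2 3 -5
2 4 -6

Derivation:
Walk ring at distance 4 from (-2, 4, -2):
Start at center + D4*4 = (-6, 4, 2)
  hex 0: (-6, 4, 2)
  hex 1: (-5, 3, 2)
  hex 2: (-4, 2, 2)
  hex 3: (-3, 1, 2)
  hex 4: (-2, 0, 2)
  hex 5: (-1, 0, 1)
  hex 6: (0, 0, 0)
  hex 7: (1, 0, -1)
  hex 8: (2, 0, -2)
  hex 9: (2, 1, -3)
  hex 10: (2, 2, -4)
  hex 11: (2, 3, -5)
  hex 12: (2, 4, -6)
  hex 13: (1, 5, -6)
  hex 14: (0, 6, -6)
  hex 15: (-1, 7, -6)
  hex 16: (-2, 8, -6)
  hex 17: (-3, 8, -5)
  hex 18: (-4, 8, -4)
  hex 19: (-5, 8, -3)
  hex 20: (-6, 8, -2)
  hex 21: (-6, 7, -1)
  hex 22: (-6, 6, 0)
  hex 23: (-6, 5, 1)
Sorted: 24 hexes.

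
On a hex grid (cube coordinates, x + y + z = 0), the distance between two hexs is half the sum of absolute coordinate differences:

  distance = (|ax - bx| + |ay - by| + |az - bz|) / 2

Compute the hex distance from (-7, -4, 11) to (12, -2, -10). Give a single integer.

Answer: 21

Derivation:
|ax - bx| = |-7 - 12| = 19
|ay - by| = |-4 - (-2)| = 2
|az - bz| = |11 - (-10)| = 21
distance = (19 + 2 + 21) / 2 = 42 / 2 = 21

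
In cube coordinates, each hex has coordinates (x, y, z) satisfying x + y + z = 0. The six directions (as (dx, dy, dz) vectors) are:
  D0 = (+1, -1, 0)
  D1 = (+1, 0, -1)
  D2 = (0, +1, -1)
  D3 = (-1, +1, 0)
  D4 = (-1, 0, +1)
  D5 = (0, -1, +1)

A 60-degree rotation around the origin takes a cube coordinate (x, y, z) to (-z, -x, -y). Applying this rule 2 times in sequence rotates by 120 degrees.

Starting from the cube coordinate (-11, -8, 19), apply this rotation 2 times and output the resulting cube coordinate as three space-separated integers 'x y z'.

Answer: -8 19 -11

Derivation:
Start: (-11, -8, 19)
Step 1: (-11, -8, 19) -> (-(19), -(-11), -(-8)) = (-19, 11, 8)
Step 2: (-19, 11, 8) -> (-(8), -(-19), -(11)) = (-8, 19, -11)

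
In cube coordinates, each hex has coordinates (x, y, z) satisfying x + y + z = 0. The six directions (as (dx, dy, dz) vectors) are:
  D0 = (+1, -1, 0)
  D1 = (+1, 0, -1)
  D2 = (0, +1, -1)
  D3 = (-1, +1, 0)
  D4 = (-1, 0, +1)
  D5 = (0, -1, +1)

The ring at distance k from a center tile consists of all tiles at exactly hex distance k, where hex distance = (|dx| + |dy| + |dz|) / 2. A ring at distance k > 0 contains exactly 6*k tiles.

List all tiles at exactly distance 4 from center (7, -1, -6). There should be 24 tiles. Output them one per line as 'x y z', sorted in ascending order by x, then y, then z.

Walk ring at distance 4 from (7, -1, -6):
Start at center + D4*4 = (3, -1, -2)
  hex 0: (3, -1, -2)
  hex 1: (4, -2, -2)
  hex 2: (5, -3, -2)
  hex 3: (6, -4, -2)
  hex 4: (7, -5, -2)
  hex 5: (8, -5, -3)
  hex 6: (9, -5, -4)
  hex 7: (10, -5, -5)
  hex 8: (11, -5, -6)
  hex 9: (11, -4, -7)
  hex 10: (11, -3, -8)
  hex 11: (11, -2, -9)
  hex 12: (11, -1, -10)
  hex 13: (10, 0, -10)
  hex 14: (9, 1, -10)
  hex 15: (8, 2, -10)
  hex 16: (7, 3, -10)
  hex 17: (6, 3, -9)
  hex 18: (5, 3, -8)
  hex 19: (4, 3, -7)
  hex 20: (3, 3, -6)
  hex 21: (3, 2, -5)
  hex 22: (3, 1, -4)
  hex 23: (3, 0, -3)
Sorted: 24 hexes.

Answer: 3 -1 -2
3 0 -3
3 1 -4
3 2 -5
3 3 -6
4 -2 -2
4 3 -7
5 -3 -2
5 3 -8
6 -4 -2
6 3 -9
7 -5 -2
7 3 -10
8 -5 -3
8 2 -10
9 -5 -4
9 1 -10
10 -5 -5
10 0 -10
11 -5 -6
11 -4 -7
11 -3 -8
11 -2 -9
11 -1 -10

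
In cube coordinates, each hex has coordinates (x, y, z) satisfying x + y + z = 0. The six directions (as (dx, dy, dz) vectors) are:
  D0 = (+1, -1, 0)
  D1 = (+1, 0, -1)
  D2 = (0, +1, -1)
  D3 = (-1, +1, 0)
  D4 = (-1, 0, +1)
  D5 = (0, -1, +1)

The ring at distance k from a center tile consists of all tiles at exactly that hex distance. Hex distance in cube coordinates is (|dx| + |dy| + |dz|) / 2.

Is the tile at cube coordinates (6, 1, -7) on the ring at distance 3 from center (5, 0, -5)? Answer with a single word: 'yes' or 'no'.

Answer: no

Derivation:
|px - cx| = |6 - 5| = 1
|py - cy| = |1 - 0| = 1
|pz - cz| = |-7 - (-5)| = 2
distance = (1+1+2)/2 = 4/2 = 2
radius = 3; distance != radius -> no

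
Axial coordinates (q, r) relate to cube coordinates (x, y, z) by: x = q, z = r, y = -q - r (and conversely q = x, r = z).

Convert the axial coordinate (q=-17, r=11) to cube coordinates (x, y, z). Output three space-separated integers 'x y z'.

x = q = -17
z = r = 11
y = -x - z = -(-17) - (11) = 6

Answer: -17 6 11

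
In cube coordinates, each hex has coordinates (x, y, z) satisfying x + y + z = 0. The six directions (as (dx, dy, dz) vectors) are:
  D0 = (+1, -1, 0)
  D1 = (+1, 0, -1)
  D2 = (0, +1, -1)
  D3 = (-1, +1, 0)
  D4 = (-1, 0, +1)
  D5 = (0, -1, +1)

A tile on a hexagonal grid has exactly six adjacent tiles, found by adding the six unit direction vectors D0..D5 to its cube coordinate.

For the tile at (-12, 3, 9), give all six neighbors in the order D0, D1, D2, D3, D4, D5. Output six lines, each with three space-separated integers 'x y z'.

Center: (-12, 3, 9). Add each direction:
  D0: (-12, 3, 9) + (1, -1, 0) = (-11, 2, 9)
  D1: (-12, 3, 9) + (1, 0, -1) = (-11, 3, 8)
  D2: (-12, 3, 9) + (0, 1, -1) = (-12, 4, 8)
  D3: (-12, 3, 9) + (-1, 1, 0) = (-13, 4, 9)
  D4: (-12, 3, 9) + (-1, 0, 1) = (-13, 3, 10)
  D5: (-12, 3, 9) + (0, -1, 1) = (-12, 2, 10)

Answer: -11 2 9
-11 3 8
-12 4 8
-13 4 9
-13 3 10
-12 2 10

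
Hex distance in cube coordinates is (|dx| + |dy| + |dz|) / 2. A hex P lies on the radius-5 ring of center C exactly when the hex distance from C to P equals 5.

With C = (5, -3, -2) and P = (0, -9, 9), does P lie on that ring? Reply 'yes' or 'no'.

Answer: no

Derivation:
|px - cx| = |0 - 5| = 5
|py - cy| = |-9 - (-3)| = 6
|pz - cz| = |9 - (-2)| = 11
distance = (5+6+11)/2 = 22/2 = 11
radius = 5; distance != radius -> no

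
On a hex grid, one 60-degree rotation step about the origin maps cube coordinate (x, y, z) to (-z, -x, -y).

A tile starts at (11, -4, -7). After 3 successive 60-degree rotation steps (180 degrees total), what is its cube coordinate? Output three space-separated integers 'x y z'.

Start: (11, -4, -7)
Step 1: (11, -4, -7) -> (-(-7), -(11), -(-4)) = (7, -11, 4)
Step 2: (7, -11, 4) -> (-(4), -(7), -(-11)) = (-4, -7, 11)
Step 3: (-4, -7, 11) -> (-(11), -(-4), -(-7)) = (-11, 4, 7)

Answer: -11 4 7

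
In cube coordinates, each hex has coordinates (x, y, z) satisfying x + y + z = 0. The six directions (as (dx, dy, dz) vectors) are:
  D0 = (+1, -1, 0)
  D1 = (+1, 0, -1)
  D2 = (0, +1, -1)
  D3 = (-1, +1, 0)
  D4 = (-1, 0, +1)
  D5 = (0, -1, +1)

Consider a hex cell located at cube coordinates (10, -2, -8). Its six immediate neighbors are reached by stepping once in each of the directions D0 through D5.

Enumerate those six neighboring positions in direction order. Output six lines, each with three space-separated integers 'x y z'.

Center: (10, -2, -8). Add each direction:
  D0: (10, -2, -8) + (1, -1, 0) = (11, -3, -8)
  D1: (10, -2, -8) + (1, 0, -1) = (11, -2, -9)
  D2: (10, -2, -8) + (0, 1, -1) = (10, -1, -9)
  D3: (10, -2, -8) + (-1, 1, 0) = (9, -1, -8)
  D4: (10, -2, -8) + (-1, 0, 1) = (9, -2, -7)
  D5: (10, -2, -8) + (0, -1, 1) = (10, -3, -7)

Answer: 11 -3 -8
11 -2 -9
10 -1 -9
9 -1 -8
9 -2 -7
10 -3 -7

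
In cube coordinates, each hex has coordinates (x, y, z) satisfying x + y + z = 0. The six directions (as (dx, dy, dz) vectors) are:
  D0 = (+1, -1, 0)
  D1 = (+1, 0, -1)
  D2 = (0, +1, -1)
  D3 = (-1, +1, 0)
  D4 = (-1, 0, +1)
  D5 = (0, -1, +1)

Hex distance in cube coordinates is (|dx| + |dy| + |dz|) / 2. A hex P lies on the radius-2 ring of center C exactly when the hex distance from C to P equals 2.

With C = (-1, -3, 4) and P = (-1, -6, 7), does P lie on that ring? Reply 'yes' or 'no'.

Answer: no

Derivation:
|px - cx| = |-1 - (-1)| = 0
|py - cy| = |-6 - (-3)| = 3
|pz - cz| = |7 - 4| = 3
distance = (0+3+3)/2 = 6/2 = 3
radius = 2; distance != radius -> no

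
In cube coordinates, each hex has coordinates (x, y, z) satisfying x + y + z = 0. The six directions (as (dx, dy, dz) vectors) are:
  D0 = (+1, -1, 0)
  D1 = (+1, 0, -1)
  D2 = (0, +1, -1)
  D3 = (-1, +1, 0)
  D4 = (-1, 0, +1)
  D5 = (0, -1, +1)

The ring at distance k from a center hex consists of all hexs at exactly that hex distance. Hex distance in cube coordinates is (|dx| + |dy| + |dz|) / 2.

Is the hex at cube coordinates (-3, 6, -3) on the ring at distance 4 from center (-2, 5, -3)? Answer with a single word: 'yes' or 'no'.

Answer: no

Derivation:
|px - cx| = |-3 - (-2)| = 1
|py - cy| = |6 - 5| = 1
|pz - cz| = |-3 - (-3)| = 0
distance = (1+1+0)/2 = 2/2 = 1
radius = 4; distance != radius -> no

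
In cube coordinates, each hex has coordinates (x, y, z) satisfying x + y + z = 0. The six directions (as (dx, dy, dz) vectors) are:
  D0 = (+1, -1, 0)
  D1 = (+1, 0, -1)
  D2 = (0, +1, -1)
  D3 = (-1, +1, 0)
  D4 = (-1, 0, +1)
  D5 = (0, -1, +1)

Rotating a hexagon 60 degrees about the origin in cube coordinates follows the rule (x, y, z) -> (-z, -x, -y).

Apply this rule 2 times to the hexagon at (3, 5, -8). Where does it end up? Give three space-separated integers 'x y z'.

Start: (3, 5, -8)
Step 1: (3, 5, -8) -> (-(-8), -(3), -(5)) = (8, -3, -5)
Step 2: (8, -3, -5) -> (-(-5), -(8), -(-3)) = (5, -8, 3)

Answer: 5 -8 3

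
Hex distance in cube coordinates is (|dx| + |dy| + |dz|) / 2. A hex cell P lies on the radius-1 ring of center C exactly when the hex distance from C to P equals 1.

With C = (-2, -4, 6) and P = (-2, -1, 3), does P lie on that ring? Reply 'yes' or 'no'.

|px - cx| = |-2 - (-2)| = 0
|py - cy| = |-1 - (-4)| = 3
|pz - cz| = |3 - 6| = 3
distance = (0+3+3)/2 = 6/2 = 3
radius = 1; distance != radius -> no

Answer: no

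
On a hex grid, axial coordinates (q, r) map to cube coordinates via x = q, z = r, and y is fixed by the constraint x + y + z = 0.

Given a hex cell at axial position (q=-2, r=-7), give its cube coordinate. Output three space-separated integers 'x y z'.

x = q = -2
z = r = -7
y = -x - z = -(-2) - (-7) = 9

Answer: -2 9 -7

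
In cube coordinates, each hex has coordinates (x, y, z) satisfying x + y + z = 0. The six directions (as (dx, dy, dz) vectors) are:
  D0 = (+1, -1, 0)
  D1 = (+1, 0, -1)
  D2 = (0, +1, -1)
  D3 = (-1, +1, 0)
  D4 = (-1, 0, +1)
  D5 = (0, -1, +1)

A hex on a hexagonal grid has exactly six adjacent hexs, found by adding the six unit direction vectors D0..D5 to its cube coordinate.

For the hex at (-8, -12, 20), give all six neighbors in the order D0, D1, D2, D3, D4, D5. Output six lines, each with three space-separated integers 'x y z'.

Center: (-8, -12, 20). Add each direction:
  D0: (-8, -12, 20) + (1, -1, 0) = (-7, -13, 20)
  D1: (-8, -12, 20) + (1, 0, -1) = (-7, -12, 19)
  D2: (-8, -12, 20) + (0, 1, -1) = (-8, -11, 19)
  D3: (-8, -12, 20) + (-1, 1, 0) = (-9, -11, 20)
  D4: (-8, -12, 20) + (-1, 0, 1) = (-9, -12, 21)
  D5: (-8, -12, 20) + (0, -1, 1) = (-8, -13, 21)

Answer: -7 -13 20
-7 -12 19
-8 -11 19
-9 -11 20
-9 -12 21
-8 -13 21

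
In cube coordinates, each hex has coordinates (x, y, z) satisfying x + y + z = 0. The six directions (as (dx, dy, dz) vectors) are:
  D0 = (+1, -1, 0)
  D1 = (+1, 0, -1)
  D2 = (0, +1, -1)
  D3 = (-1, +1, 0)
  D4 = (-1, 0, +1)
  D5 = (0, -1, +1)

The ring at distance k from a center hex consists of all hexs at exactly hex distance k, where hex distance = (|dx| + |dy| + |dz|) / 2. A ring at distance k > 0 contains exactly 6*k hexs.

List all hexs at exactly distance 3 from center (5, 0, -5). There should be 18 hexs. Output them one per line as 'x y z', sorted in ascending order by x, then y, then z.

Walk ring at distance 3 from (5, 0, -5):
Start at center + D4*3 = (2, 0, -2)
  hex 0: (2, 0, -2)
  hex 1: (3, -1, -2)
  hex 2: (4, -2, -2)
  hex 3: (5, -3, -2)
  hex 4: (6, -3, -3)
  hex 5: (7, -3, -4)
  hex 6: (8, -3, -5)
  hex 7: (8, -2, -6)
  hex 8: (8, -1, -7)
  hex 9: (8, 0, -8)
  hex 10: (7, 1, -8)
  hex 11: (6, 2, -8)
  hex 12: (5, 3, -8)
  hex 13: (4, 3, -7)
  hex 14: (3, 3, -6)
  hex 15: (2, 3, -5)
  hex 16: (2, 2, -4)
  hex 17: (2, 1, -3)
Sorted: 18 hexes.

Answer: 2 0 -2
2 1 -3
2 2 -4
2 3 -5
3 -1 -2
3 3 -6
4 -2 -2
4 3 -7
5 -3 -2
5 3 -8
6 -3 -3
6 2 -8
7 -3 -4
7 1 -8
8 -3 -5
8 -2 -6
8 -1 -7
8 0 -8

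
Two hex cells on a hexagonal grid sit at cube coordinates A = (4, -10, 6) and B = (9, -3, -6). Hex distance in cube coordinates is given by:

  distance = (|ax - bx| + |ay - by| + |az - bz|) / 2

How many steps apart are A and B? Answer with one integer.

Answer: 12

Derivation:
|ax - bx| = |4 - 9| = 5
|ay - by| = |-10 - (-3)| = 7
|az - bz| = |6 - (-6)| = 12
distance = (5 + 7 + 12) / 2 = 24 / 2 = 12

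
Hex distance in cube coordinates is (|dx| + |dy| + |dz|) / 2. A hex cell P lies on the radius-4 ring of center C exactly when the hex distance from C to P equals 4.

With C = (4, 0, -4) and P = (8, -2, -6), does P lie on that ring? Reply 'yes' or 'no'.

|px - cx| = |8 - 4| = 4
|py - cy| = |-2 - 0| = 2
|pz - cz| = |-6 - (-4)| = 2
distance = (4+2+2)/2 = 8/2 = 4
radius = 4; distance == radius -> yes

Answer: yes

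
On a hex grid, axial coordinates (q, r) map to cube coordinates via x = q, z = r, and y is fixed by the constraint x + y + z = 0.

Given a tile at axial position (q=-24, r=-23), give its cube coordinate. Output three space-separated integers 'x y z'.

x = q = -24
z = r = -23
y = -x - z = -(-24) - (-23) = 47

Answer: -24 47 -23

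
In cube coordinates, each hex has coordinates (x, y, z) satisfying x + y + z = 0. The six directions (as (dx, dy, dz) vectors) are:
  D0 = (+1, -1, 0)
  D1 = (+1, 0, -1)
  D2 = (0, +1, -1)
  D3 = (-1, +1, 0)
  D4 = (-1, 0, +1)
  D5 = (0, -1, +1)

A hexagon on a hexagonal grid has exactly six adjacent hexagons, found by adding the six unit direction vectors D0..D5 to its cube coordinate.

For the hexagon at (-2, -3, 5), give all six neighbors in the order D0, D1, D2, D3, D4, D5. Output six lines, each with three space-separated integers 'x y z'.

Center: (-2, -3, 5). Add each direction:
  D0: (-2, -3, 5) + (1, -1, 0) = (-1, -4, 5)
  D1: (-2, -3, 5) + (1, 0, -1) = (-1, -3, 4)
  D2: (-2, -3, 5) + (0, 1, -1) = (-2, -2, 4)
  D3: (-2, -3, 5) + (-1, 1, 0) = (-3, -2, 5)
  D4: (-2, -3, 5) + (-1, 0, 1) = (-3, -3, 6)
  D5: (-2, -3, 5) + (0, -1, 1) = (-2, -4, 6)

Answer: -1 -4 5
-1 -3 4
-2 -2 4
-3 -2 5
-3 -3 6
-2 -4 6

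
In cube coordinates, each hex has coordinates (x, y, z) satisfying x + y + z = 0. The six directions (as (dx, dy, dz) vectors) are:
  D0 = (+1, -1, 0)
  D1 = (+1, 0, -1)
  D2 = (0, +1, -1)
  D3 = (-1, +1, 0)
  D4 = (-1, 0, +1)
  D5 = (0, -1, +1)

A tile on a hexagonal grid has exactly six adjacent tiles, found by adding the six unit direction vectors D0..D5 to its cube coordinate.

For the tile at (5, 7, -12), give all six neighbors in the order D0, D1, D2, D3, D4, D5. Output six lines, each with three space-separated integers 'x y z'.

Answer: 6 6 -12
6 7 -13
5 8 -13
4 8 -12
4 7 -11
5 6 -11

Derivation:
Center: (5, 7, -12). Add each direction:
  D0: (5, 7, -12) + (1, -1, 0) = (6, 6, -12)
  D1: (5, 7, -12) + (1, 0, -1) = (6, 7, -13)
  D2: (5, 7, -12) + (0, 1, -1) = (5, 8, -13)
  D3: (5, 7, -12) + (-1, 1, 0) = (4, 8, -12)
  D4: (5, 7, -12) + (-1, 0, 1) = (4, 7, -11)
  D5: (5, 7, -12) + (0, -1, 1) = (5, 6, -11)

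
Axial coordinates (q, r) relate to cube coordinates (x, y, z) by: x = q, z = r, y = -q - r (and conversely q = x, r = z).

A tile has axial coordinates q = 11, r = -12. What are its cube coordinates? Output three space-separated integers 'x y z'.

Answer: 11 1 -12

Derivation:
x = q = 11
z = r = -12
y = -x - z = -(11) - (-12) = 1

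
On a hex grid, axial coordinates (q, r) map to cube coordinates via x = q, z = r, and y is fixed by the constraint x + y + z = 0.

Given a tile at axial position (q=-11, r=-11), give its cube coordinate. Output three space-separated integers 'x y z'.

x = q = -11
z = r = -11
y = -x - z = -(-11) - (-11) = 22

Answer: -11 22 -11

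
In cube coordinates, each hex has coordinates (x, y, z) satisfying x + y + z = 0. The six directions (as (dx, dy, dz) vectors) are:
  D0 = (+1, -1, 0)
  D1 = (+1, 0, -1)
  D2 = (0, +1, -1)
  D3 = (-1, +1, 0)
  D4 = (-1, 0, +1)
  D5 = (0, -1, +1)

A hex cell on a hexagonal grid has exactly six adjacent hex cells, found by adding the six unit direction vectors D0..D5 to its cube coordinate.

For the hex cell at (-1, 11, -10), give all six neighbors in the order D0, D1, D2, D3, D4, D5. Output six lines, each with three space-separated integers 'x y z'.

Center: (-1, 11, -10). Add each direction:
  D0: (-1, 11, -10) + (1, -1, 0) = (0, 10, -10)
  D1: (-1, 11, -10) + (1, 0, -1) = (0, 11, -11)
  D2: (-1, 11, -10) + (0, 1, -1) = (-1, 12, -11)
  D3: (-1, 11, -10) + (-1, 1, 0) = (-2, 12, -10)
  D4: (-1, 11, -10) + (-1, 0, 1) = (-2, 11, -9)
  D5: (-1, 11, -10) + (0, -1, 1) = (-1, 10, -9)

Answer: 0 10 -10
0 11 -11
-1 12 -11
-2 12 -10
-2 11 -9
-1 10 -9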